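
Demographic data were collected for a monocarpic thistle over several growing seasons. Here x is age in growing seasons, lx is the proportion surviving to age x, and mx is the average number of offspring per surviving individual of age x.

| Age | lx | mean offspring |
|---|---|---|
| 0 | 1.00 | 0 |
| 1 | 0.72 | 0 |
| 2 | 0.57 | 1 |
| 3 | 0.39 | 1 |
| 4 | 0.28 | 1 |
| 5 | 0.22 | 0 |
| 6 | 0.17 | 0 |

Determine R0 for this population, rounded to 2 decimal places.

lx·mx by age: 0, 0, 0.57, 0.39, 0.28, 0, 0
R0 = Σ lx·mx = 1.24 → 1.24

1.24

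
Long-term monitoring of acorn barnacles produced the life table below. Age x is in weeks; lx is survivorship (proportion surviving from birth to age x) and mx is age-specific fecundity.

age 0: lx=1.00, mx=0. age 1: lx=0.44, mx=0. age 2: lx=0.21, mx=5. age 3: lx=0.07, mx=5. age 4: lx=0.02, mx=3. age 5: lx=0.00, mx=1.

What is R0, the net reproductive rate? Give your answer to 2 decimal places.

1.46

lx·mx by age: 0, 0, 1.05, 0.35, 0.06, 0
R0 = Σ lx·mx = 1.46 → 1.46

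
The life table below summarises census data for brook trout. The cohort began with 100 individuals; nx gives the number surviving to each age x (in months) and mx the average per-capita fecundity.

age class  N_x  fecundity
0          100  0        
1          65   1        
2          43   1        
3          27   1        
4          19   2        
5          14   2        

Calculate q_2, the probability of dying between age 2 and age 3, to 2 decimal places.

lx = nx/n0 = nx/100: 1, 0.65, 0.43, 0.27, 0.19, 0.14
q_2 = (l_2 − l_3) / l_2 = (0.43 − 0.27) / 0.43
     = 0.16 / 0.43 = 0.372093… → 0.37

0.37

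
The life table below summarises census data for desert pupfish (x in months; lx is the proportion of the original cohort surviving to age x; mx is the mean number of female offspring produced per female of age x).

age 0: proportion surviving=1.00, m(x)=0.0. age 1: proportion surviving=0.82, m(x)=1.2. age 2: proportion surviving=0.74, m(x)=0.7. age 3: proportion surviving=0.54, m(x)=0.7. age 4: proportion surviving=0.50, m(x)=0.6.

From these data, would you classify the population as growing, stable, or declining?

R0 = Σ lx·mx = 0 + 0.984 + 0.518 + 0.378 + 0.3 = 2.18
R0 > 1, so the population is growing.

growing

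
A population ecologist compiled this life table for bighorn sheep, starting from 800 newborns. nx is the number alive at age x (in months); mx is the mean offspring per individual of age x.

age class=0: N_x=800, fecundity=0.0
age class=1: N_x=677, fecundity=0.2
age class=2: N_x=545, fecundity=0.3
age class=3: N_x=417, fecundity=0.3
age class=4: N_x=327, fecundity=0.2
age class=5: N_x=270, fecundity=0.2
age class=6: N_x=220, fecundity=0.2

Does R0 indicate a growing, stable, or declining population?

declining

lx = nx/n0 = nx/800: 1, 0.84625, 0.68125, 0.52125, 0.40875, 0.3375, 0.275
R0 = Σ lx·mx = 0 + 0.16925 + 0.204375 + 0.156375 + 0.08175 + 0.0675 + 0.055 = 0.73425
R0 < 1, so the population is declining.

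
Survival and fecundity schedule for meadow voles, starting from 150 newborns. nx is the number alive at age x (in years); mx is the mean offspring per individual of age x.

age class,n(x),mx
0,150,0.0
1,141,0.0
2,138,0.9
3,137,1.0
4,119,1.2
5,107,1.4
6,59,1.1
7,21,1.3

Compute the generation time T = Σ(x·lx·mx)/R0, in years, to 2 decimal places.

3.96

lx = nx/n0 = nx/150: 1, 0.94, 0.92, 0.91333…, 0.79333…, 0.71333…, 0.39333…, 0.14
lx·mx: 0, 0, 0.828, 0.913333…, 0.952…, 0.998667…, 0.432667…, 0.182 → R0 = 4.306667…
x·lx·mx: 0, 0, 1.656, 2.74…, 3.808…, 4.993333…, 2.596…, 1.274 → Σ = 17.067333…
T = 17.067333… / 4.306667… = 3.963003… → 3.96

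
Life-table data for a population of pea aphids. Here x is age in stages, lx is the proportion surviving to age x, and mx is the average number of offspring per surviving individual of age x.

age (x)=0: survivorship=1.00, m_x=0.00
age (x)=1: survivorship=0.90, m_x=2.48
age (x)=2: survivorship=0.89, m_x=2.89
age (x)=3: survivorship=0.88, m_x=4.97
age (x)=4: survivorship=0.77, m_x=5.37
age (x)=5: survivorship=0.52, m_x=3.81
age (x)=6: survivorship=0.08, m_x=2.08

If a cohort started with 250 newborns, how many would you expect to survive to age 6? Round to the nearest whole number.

20

Expected survivors = N0 · l_6 = 250 × 0.08 = 20 → 20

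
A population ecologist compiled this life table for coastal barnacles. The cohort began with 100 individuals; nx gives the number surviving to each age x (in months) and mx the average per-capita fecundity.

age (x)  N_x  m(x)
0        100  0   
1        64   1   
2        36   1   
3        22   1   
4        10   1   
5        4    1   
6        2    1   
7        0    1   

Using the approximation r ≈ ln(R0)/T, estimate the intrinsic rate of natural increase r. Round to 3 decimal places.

lx = nx/n0 = nx/100: 1, 0.64, 0.36, 0.22, 0.1, 0.04, 0.02, 0
R0 = Σ lx·mx = 0 + 0.64 + 0.36 + 0.22 + 0.1 + 0.04 + 0.02 + 0 = 1.38
Σ x·lx·mx = 2.74; T = 2.74/1.38 = 1.98551…
r ≈ ln(R0)/T = ln(1.38)/1.98551… = 0.16222… → 0.162

0.162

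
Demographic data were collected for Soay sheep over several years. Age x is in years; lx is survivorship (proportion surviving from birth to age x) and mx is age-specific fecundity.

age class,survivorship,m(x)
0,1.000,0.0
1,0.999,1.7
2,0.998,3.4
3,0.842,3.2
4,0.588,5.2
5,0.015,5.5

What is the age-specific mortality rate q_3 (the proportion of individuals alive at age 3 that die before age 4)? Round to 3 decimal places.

0.302

q_3 = (l_3 − l_4) / l_3 = (0.842 − 0.588) / 0.842
     = 0.254 / 0.842 = 0.301663… → 0.302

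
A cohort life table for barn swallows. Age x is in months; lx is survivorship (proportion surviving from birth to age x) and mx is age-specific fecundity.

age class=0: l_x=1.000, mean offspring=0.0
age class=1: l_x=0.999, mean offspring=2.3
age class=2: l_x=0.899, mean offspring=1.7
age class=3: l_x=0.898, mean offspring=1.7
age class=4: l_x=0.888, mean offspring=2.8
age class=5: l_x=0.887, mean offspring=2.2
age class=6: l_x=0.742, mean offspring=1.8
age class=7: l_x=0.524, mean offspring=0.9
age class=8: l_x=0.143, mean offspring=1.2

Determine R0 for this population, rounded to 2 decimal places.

11.77

lx·mx by age: 0, 2.2977, 1.5283, 1.5266, 2.4864, 1.9514, 1.3356, 0.4716, 0.1716
R0 = Σ lx·mx = 11.7692 → 11.77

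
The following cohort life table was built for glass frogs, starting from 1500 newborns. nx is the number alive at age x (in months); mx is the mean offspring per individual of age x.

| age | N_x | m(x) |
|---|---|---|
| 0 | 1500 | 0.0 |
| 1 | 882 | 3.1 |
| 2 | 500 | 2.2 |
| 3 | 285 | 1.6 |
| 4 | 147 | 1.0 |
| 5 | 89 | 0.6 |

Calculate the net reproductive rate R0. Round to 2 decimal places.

lx = nx/n0 = nx/1500: 1, 0.588, 0.33333…, 0.19, 0.098, 0.05933…
lx·mx by age: 0, 1.8228, 0.733333…, 0.304, 0.098, 0.0356…
R0 = Σ lx·mx = 2.993733… → 2.99

2.99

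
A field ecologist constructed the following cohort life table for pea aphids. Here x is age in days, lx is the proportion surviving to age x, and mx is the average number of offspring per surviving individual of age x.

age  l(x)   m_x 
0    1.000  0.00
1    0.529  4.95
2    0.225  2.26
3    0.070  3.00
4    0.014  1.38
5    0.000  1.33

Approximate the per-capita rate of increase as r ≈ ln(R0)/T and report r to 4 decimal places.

R0 = Σ lx·mx = 0 + 2.61855 + 0.5085 + 0.21 + 0.01932 + 0 = 3.35637
Σ x·lx·mx = 4.34283; T = 4.34283/3.35637 = 1.29391…
r ≈ ln(R0)/T = ln(3.35637)/1.29391… = 0.935817… → 0.9358

0.9358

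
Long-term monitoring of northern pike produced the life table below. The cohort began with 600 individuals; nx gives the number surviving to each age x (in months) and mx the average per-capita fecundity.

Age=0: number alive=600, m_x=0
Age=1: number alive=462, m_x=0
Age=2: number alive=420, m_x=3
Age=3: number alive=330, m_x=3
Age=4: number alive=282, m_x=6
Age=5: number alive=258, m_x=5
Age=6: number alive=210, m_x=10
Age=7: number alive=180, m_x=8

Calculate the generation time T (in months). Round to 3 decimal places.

4.718

lx = nx/n0 = nx/600: 1, 0.77, 0.7, 0.55, 0.47, 0.43, 0.35, 0.3
lx·mx: 0, 0, 2.1, 1.65, 2.82, 2.15, 3.5, 2.4 → R0 = 14.62
x·lx·mx: 0, 0, 4.2, 4.95, 11.28, 10.75, 21, 16.8 → Σ = 68.98
T = 68.98 / 14.62 = 4.718194… → 4.718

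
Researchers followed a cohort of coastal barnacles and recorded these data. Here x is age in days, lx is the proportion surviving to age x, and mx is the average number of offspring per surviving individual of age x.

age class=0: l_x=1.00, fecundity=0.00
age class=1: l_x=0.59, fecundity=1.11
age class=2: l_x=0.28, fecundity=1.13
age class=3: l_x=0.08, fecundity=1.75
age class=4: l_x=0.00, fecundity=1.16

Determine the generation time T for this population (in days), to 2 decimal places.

1.54

lx·mx: 0, 0.6549, 0.3164, 0.14, 0 → R0 = 1.1113
x·lx·mx: 0, 0.6549, 0.6328, 0.42, 0 → Σ = 1.7077
T = 1.7077 / 1.1113 = 1.536669… → 1.54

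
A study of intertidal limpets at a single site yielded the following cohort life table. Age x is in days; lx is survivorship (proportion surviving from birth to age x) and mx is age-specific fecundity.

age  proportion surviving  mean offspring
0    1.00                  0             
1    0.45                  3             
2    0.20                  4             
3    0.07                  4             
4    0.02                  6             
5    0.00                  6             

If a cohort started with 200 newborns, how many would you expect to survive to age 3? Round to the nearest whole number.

Expected survivors = N0 · l_3 = 200 × 0.07 = 14 → 14

14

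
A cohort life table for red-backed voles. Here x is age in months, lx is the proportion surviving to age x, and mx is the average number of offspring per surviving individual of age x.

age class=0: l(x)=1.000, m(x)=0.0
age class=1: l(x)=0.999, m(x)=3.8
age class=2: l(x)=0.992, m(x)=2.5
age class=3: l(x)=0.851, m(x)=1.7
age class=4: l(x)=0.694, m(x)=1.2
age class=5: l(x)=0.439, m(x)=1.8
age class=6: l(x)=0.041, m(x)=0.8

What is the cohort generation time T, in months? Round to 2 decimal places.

lx·mx: 0, 3.7962, 2.48, 1.4467, 0.8328, 0.7902, 0.0328 → R0 = 9.3787
x·lx·mx: 0, 3.7962, 4.96, 4.3401, 3.3312, 3.951, 0.1968 → Σ = 20.5753
T = 20.5753 / 9.3787 = 2.193833… → 2.19

2.19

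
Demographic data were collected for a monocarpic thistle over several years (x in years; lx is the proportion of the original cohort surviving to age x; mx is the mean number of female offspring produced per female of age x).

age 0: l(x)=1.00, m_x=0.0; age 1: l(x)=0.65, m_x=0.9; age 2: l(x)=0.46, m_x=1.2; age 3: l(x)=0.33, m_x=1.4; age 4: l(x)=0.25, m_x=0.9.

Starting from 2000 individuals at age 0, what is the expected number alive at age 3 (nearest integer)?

660

Expected survivors = N0 · l_3 = 2000 × 0.33 = 660 → 660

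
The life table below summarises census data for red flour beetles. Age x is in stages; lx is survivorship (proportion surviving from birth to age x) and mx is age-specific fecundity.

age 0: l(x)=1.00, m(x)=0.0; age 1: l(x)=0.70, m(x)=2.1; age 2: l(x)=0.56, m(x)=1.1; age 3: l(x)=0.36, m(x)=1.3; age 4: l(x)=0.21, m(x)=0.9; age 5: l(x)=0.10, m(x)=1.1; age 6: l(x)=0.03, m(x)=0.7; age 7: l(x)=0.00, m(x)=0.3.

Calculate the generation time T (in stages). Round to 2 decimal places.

lx·mx: 0, 1.47, 0.616, 0.468, 0.189, 0.11, 0.021, 0 → R0 = 2.874
x·lx·mx: 0, 1.47, 1.232, 1.404, 0.756, 0.55, 0.126, 0 → Σ = 5.538
T = 5.538 / 2.874 = 1.926931… → 1.93

1.93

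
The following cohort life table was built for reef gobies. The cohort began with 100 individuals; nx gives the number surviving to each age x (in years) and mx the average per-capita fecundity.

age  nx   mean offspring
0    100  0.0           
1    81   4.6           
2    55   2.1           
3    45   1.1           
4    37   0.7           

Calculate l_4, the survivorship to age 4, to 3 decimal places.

l_4 = n_4/n_0 = 37/100 = 0.37 → 0.370

0.370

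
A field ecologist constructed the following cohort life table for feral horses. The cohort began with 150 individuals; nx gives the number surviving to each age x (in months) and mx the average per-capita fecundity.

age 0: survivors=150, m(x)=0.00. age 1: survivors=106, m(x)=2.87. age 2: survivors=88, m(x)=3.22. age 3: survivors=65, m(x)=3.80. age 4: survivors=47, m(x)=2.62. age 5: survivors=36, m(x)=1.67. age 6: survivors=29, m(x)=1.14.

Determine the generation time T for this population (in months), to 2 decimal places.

lx = nx/n0 = nx/150: 1, 0.70667…, 0.58667…, 0.43333…, 0.31333…, 0.24, 0.19333…
lx·mx: 0, 2.028133…, 1.889067…, 1.646667…, 0.820933…, 0.4008, 0.2204… → R0 = 7.006…
x·lx·mx: 0, 2.028133…, 3.778133…, 4.94…, 3.283733…, 2.004, 1.3224… → Σ = 17.3564…
T = 17.3564… / 7.006… = 2.477362… → 2.48

2.48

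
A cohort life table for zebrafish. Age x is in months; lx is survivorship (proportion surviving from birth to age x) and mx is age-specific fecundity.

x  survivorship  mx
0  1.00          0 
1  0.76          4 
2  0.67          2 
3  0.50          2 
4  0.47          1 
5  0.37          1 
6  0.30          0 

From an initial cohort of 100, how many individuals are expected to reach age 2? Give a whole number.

67

Expected survivors = N0 · l_2 = 100 × 0.67 = 67 → 67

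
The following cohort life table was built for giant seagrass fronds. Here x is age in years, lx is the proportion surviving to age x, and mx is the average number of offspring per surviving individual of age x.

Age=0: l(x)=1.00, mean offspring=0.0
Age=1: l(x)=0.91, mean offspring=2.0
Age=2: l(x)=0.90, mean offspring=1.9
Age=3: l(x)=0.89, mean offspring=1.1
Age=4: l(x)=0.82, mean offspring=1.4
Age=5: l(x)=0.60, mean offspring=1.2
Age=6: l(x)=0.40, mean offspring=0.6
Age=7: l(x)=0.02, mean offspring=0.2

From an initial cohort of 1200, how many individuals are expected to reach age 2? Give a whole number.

1080

Expected survivors = N0 · l_2 = 1200 × 0.90 = 1080 → 1080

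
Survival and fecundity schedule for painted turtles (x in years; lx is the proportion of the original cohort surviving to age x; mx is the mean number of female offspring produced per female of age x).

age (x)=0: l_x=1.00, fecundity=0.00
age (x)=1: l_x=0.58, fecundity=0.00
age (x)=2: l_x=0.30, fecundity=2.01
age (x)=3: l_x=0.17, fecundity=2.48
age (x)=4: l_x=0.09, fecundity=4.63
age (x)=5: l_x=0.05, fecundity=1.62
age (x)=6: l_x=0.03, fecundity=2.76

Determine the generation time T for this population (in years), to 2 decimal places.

lx·mx: 0, 0, 0.603, 0.4216, 0.4167, 0.081, 0.0828 → R0 = 1.6051
x·lx·mx: 0, 0, 1.206, 1.2648, 1.6668, 0.405, 0.4968 → Σ = 5.0394
T = 5.0394 / 1.6051 = 3.139617… → 3.14

3.14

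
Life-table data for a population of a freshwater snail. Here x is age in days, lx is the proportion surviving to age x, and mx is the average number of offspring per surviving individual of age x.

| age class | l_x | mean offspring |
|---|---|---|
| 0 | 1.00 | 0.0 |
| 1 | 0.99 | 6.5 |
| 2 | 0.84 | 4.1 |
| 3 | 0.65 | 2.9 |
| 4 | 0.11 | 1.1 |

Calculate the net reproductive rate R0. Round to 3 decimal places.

lx·mx by age: 0, 6.435, 3.444, 1.885, 0.121
R0 = Σ lx·mx = 11.885 → 11.885

11.885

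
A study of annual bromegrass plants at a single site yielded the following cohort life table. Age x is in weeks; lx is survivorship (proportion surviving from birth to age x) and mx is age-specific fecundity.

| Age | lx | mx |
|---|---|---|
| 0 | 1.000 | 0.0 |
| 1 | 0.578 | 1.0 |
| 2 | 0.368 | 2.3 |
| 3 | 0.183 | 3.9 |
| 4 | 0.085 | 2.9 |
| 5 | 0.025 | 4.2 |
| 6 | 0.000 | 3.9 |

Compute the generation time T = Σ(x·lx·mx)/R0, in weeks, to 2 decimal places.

lx·mx: 0, 0.578, 0.8464, 0.7137, 0.2465, 0.105, 0 → R0 = 2.4896
x·lx·mx: 0, 0.578, 1.6928, 2.1411, 0.986, 0.525, 0 → Σ = 5.9229
T = 5.9229 / 2.4896 = 2.379057… → 2.38

2.38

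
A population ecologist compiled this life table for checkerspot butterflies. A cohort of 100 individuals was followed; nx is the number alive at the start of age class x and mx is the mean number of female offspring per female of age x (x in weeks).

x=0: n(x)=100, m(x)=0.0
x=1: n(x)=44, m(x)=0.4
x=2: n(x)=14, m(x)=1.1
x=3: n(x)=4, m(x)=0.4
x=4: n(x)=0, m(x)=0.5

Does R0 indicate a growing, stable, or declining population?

lx = nx/n0 = nx/100: 1, 0.44, 0.14, 0.04, 0
R0 = Σ lx·mx = 0 + 0.176 + 0.154 + 0.016 + 0 = 0.346
R0 < 1, so the population is declining.

declining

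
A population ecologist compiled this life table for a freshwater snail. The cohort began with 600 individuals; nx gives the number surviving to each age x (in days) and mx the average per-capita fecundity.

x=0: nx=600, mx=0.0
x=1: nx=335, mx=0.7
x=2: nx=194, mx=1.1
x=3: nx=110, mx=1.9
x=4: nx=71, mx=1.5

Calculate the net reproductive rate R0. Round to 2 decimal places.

1.27

lx = nx/n0 = nx/600: 1, 0.55833…, 0.32333…, 0.18333…, 0.11833…
lx·mx by age: 0, 0.390833…, 0.355667…, 0.348333…, 0.1775…
R0 = Σ lx·mx = 1.272333… → 1.27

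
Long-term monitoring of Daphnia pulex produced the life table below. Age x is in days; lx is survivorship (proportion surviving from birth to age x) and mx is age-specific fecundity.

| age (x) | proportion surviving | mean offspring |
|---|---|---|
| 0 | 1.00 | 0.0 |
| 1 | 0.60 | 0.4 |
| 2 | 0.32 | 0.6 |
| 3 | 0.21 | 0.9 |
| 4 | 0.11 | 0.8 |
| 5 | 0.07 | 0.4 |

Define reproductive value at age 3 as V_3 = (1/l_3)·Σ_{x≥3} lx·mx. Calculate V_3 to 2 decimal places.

lx·mx for x ≥ 3: 0.189, 0.088, 0.028 → sum = 0.305
V_3 = 0.305 / l_3 = 0.305 / 0.21 = 1.452381… → 1.45

1.45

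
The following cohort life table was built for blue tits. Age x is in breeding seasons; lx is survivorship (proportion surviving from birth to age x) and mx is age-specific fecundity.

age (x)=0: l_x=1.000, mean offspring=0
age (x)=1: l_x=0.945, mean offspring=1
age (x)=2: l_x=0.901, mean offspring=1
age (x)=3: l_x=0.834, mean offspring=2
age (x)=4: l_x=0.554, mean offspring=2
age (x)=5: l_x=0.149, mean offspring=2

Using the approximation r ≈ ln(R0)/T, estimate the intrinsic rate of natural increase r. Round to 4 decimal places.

R0 = Σ lx·mx = 0 + 0.945 + 0.901 + 1.668 + 1.108 + 0.298 = 4.92
Σ x·lx·mx = 13.673; T = 13.673/4.92 = 2.77907…
r ≈ ln(R0)/T = ln(4.92)/2.77907… = 0.573325… → 0.5733

0.5733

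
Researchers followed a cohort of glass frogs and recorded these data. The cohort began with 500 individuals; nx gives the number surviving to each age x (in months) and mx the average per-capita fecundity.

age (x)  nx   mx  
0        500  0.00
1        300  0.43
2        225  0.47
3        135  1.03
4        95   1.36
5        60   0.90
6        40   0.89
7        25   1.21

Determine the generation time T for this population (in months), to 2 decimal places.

3.16

lx = nx/n0 = nx/500: 1, 0.6, 0.45, 0.27, 0.19, 0.12, 0.08, 0.05
lx·mx: 0, 0.258, 0.2115, 0.2781, 0.2584, 0.108, 0.0712, 0.0605 → R0 = 1.2457
x·lx·mx: 0, 0.258, 0.423, 0.8343, 1.0336, 0.54, 0.4272, 0.4235 → Σ = 3.9396
T = 3.9396 / 1.2457 = 3.162559… → 3.16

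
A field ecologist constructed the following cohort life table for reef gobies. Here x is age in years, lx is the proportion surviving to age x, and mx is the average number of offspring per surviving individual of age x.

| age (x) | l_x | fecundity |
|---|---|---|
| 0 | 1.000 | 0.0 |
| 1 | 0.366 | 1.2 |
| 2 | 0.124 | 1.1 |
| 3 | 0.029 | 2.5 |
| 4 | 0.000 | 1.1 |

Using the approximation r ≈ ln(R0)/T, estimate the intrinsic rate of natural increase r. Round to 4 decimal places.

-0.3024

R0 = Σ lx·mx = 0 + 0.4392 + 0.1364 + 0.0725 + 0 = 0.6481
Σ x·lx·mx = 0.9295; T = 0.9295/0.6481 = 1.43419…
r ≈ ln(R0)/T = ln(0.6481)/1.43419… = -0.302407… → -0.3024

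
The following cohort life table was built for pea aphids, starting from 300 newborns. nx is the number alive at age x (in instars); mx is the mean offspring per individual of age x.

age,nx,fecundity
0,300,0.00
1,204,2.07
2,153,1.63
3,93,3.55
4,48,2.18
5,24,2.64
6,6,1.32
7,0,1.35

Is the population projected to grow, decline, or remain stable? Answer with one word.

lx = nx/n0 = nx/300: 1, 0.68, 0.51, 0.31, 0.16, 0.08, 0.02, 0
R0 = Σ lx·mx = 0 + 1.4076 + 0.8313 + 1.1005 + 0.3488 + 0.2112 + 0.0264 + 0 = 3.9258
R0 > 1, so the population is growing.

growing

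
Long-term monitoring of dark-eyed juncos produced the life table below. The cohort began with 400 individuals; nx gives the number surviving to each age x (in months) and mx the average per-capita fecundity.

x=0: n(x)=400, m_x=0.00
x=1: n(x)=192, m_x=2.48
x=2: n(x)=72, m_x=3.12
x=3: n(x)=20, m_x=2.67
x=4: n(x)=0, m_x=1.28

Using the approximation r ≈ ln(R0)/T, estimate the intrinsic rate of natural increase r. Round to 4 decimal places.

0.4406

lx = nx/n0 = nx/400: 1, 0.48, 0.18, 0.05, 0
R0 = Σ lx·mx = 0 + 1.1904 + 0.5616 + 0.1335 + 0 = 1.8855
Σ x·lx·mx = 2.7141; T = 2.7141/1.8855 = 1.43946…
r ≈ ln(R0)/T = ln(1.8855)/1.43946… = 0.440577… → 0.4406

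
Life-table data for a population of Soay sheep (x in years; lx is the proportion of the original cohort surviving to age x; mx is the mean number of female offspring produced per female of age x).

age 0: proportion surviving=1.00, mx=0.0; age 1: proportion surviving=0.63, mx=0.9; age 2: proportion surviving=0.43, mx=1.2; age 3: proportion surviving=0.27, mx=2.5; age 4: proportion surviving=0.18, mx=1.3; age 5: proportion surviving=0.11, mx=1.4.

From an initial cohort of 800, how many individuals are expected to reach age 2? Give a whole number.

344

Expected survivors = N0 · l_2 = 800 × 0.43 = 344 → 344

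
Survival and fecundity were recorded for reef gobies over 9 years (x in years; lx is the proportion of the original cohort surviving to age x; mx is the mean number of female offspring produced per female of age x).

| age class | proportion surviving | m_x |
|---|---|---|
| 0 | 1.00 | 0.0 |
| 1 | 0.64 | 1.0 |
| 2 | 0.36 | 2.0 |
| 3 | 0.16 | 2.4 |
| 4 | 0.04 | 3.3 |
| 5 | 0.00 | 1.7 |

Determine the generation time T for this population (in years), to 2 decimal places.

2.00

lx·mx: 0, 0.64, 0.72, 0.384, 0.132, 0 → R0 = 1.876
x·lx·mx: 0, 0.64, 1.44, 1.152, 0.528, 0 → Σ = 3.76
T = 3.76 / 1.876 = 2.004264… → 2.00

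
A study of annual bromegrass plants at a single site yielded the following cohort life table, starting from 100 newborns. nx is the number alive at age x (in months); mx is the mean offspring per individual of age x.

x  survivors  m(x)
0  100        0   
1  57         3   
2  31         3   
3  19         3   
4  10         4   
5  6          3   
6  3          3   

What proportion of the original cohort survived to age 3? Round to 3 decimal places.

l_3 = n_3/n_0 = 19/100 = 0.19 → 0.190

0.190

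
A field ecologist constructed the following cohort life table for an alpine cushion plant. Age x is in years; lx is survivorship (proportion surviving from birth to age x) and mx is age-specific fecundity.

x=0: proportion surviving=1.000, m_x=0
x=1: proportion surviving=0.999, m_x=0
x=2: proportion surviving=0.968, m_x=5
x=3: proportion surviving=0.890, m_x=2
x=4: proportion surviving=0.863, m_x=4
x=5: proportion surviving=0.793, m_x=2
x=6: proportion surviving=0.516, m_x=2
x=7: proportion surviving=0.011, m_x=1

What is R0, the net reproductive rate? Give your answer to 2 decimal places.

12.70

lx·mx by age: 0, 0, 4.84, 1.78, 3.452, 1.586, 1.032, 0.011
R0 = Σ lx·mx = 12.701 → 12.70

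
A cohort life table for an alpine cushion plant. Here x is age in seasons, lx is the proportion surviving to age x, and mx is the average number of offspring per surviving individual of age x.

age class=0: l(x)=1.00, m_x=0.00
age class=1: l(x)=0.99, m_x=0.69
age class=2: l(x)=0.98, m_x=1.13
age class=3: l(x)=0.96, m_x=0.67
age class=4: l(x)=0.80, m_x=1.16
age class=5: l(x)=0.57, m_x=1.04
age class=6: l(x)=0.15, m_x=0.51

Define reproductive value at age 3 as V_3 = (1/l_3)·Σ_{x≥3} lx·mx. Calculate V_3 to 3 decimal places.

lx·mx for x ≥ 3: 0.6432, 0.928, 0.5928, 0.0765 → sum = 2.2405
V_3 = 2.2405 / l_3 = 2.2405 / 0.96 = 2.333854… → 2.334

2.334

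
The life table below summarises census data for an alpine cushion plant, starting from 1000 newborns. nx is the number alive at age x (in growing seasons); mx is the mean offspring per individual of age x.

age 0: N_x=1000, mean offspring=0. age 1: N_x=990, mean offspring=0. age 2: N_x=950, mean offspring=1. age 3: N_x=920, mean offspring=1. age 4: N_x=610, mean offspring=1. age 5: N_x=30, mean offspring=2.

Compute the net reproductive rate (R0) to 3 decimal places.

2.540

lx = nx/n0 = nx/1000: 1, 0.99, 0.95, 0.92, 0.61, 0.03
lx·mx by age: 0, 0, 0.95, 0.92, 0.61, 0.06
R0 = Σ lx·mx = 2.54 → 2.540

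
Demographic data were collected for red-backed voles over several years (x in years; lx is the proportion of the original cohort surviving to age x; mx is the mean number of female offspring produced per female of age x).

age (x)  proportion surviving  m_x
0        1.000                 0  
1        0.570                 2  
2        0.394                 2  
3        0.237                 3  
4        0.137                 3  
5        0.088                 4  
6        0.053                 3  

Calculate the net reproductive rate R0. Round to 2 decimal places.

lx·mx by age: 0, 1.14, 0.788, 0.711, 0.411, 0.352, 0.159
R0 = Σ lx·mx = 3.561 → 3.56

3.56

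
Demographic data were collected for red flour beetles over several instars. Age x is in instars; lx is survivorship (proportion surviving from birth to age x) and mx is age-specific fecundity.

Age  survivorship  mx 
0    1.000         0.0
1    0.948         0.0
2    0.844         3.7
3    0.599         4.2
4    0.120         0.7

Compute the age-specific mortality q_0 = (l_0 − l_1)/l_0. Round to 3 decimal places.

0.052

q_0 = (l_0 − l_1) / l_0 = (1 − 0.948) / 1
     = 0.052 / 1 = 0.052 → 0.052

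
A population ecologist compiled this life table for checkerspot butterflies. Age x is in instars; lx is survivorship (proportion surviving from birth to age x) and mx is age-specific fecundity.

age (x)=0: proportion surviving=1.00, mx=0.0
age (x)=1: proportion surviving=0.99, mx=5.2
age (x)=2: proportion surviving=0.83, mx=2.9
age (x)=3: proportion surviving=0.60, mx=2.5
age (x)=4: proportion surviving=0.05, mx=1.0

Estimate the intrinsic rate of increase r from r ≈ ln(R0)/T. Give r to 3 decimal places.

R0 = Σ lx·mx = 0 + 5.148 + 2.407 + 1.5 + 0.05 = 9.105
Σ x·lx·mx = 14.662; T = 14.662/9.105 = 1.61032…
r ≈ ln(R0)/T = ln(9.105)/1.61032… = 1.37166… → 1.372

1.372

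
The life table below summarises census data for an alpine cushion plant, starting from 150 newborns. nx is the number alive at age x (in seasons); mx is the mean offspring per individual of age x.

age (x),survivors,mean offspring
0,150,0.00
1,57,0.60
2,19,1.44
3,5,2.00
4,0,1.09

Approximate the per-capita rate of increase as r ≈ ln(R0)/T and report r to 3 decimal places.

-0.445

lx = nx/n0 = nx/150: 1, 0.38, 0.12667…, 0.03333…, 0
R0 = Σ lx·mx = 0 + 0.228 + 0.1824… + 0.06667… + 0 = 0.477067…
Σ x·lx·mx = 0.7928…; T = 0.7928…/0.477067… = 1.66182…
r ≈ ln(R0)/T = ln(0.477067…)/1.66182… = -0.44535… → -0.445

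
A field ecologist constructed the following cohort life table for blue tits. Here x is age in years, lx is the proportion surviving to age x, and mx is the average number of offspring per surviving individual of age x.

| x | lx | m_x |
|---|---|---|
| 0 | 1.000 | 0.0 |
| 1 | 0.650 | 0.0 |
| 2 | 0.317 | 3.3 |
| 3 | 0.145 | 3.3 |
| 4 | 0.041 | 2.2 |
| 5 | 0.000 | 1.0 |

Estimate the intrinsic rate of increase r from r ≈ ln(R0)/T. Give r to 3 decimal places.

0.199

R0 = Σ lx·mx = 0 + 0 + 1.0461 + 0.4785 + 0.0902 + 0 = 1.6148
Σ x·lx·mx = 3.8885; T = 3.8885/1.6148 = 2.40804…
r ≈ ln(R0)/T = ln(1.6148)/2.40804… = 0.199… → 0.199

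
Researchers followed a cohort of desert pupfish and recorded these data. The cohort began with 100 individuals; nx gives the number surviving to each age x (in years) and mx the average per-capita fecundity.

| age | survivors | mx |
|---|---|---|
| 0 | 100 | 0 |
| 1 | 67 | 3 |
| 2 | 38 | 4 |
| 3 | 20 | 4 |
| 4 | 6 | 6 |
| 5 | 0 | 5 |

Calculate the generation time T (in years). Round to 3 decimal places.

lx = nx/n0 = nx/100: 1, 0.67, 0.38, 0.2, 0.06, 0
lx·mx: 0, 2.01, 1.52, 0.8, 0.36, 0 → R0 = 4.69
x·lx·mx: 0, 2.01, 3.04, 2.4, 1.44, 0 → Σ = 8.89
T = 8.89 / 4.69 = 1.895522… → 1.896

1.896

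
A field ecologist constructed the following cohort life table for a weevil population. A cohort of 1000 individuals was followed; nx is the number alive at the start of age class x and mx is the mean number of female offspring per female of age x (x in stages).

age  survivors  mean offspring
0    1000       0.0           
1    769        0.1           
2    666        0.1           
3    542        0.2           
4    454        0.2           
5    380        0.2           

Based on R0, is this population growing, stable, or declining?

declining

lx = nx/n0 = nx/1000: 1, 0.769, 0.666, 0.542, 0.454, 0.38
R0 = Σ lx·mx = 0 + 0.0769 + 0.0666 + 0.1084 + 0.0908 + 0.076 = 0.4187
R0 < 1, so the population is declining.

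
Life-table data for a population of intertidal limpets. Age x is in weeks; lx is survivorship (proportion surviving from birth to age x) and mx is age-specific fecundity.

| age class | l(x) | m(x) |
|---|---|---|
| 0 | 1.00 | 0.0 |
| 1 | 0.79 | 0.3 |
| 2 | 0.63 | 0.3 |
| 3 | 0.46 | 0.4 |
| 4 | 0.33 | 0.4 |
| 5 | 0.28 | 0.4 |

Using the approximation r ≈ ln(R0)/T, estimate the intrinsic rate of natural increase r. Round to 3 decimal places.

-0.060

R0 = Σ lx·mx = 0 + 0.237 + 0.189 + 0.184 + 0.132 + 0.112 = 0.854
Σ x·lx·mx = 2.255; T = 2.255/0.854 = 2.64052…
r ≈ ln(R0)/T = ln(0.854)/2.64052… = -0.05977… → -0.060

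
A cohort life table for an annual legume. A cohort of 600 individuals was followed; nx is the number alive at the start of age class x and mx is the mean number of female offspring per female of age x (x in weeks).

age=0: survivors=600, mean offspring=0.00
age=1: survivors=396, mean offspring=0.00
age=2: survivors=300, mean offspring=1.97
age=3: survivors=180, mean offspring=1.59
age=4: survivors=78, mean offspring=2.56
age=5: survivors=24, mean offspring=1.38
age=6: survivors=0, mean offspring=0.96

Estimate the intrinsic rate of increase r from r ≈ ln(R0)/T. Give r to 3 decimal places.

lx = nx/n0 = nx/600: 1, 0.66, 0.5, 0.3, 0.13, 0.04, 0
R0 = Σ lx·mx = 0 + 0 + 0.985 + 0.477 + 0.3328 + 0.0552 + 0 = 1.85
Σ x·lx·mx = 5.0082; T = 5.0082/1.85 = 2.70714…
r ≈ ln(R0)/T = ln(1.85)/2.70714… = 0.22725… → 0.227

0.227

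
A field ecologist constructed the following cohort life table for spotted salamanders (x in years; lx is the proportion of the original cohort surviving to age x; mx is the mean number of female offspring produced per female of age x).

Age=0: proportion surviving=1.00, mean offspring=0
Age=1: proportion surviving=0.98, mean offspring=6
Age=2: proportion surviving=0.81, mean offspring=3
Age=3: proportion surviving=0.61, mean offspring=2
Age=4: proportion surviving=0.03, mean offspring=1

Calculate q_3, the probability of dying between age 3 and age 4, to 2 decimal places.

q_3 = (l_3 − l_4) / l_3 = (0.61 − 0.03) / 0.61
     = 0.58 / 0.61 = 0.95082… → 0.95

0.95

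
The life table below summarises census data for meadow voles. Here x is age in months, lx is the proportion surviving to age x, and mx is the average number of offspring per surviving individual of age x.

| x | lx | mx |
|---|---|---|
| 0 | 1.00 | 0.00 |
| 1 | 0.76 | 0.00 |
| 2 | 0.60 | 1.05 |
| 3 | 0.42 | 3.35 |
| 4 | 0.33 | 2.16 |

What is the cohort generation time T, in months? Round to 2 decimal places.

3.03

lx·mx: 0, 0, 0.63, 1.407, 0.7128 → R0 = 2.7498
x·lx·mx: 0, 0, 1.26, 4.221, 2.8512 → Σ = 8.3322
T = 8.3322 / 2.7498 = 3.030111… → 3.03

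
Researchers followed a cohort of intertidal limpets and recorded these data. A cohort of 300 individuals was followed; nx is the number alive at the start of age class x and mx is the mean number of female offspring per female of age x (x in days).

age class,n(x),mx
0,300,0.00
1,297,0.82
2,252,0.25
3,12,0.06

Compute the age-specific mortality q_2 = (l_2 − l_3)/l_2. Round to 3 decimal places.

0.952

lx = nx/n0 = nx/300: 1, 0.99, 0.84, 0.04
q_2 = (l_2 − l_3) / l_2 = (0.84 − 0.04) / 0.84
     = 0.8 / 0.84 = 0.952381… → 0.952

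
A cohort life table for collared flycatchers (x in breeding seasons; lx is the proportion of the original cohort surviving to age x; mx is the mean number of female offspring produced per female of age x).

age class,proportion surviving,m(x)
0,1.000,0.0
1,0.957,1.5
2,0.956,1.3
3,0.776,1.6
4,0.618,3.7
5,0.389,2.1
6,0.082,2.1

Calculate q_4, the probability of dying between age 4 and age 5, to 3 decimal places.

q_4 = (l_4 − l_5) / l_4 = (0.618 − 0.389) / 0.618
     = 0.229 / 0.618 = 0.37055… → 0.371

0.371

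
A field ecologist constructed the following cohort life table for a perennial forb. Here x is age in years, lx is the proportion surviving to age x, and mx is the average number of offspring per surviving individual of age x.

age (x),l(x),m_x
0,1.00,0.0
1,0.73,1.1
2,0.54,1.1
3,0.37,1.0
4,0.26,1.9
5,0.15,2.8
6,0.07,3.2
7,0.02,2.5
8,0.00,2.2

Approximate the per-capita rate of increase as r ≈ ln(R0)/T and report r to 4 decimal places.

0.3609

R0 = Σ lx·mx = 0 + 0.803 + 0.594 + 0.37 + 0.494 + 0.42 + 0.224 + 0.05 + 0 = 2.955
Σ x·lx·mx = 8.871; T = 8.871/2.955 = 3.00203…
r ≈ ln(R0)/T = ln(2.955)/3.00203… = 0.360922… → 0.3609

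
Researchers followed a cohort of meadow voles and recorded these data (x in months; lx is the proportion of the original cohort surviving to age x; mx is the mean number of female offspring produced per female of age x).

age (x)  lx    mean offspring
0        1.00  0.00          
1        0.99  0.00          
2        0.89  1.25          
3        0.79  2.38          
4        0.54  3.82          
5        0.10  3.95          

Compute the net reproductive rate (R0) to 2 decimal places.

lx·mx by age: 0, 0, 1.1125, 1.8802, 2.0628, 0.395
R0 = Σ lx·mx = 5.4505 → 5.45

5.45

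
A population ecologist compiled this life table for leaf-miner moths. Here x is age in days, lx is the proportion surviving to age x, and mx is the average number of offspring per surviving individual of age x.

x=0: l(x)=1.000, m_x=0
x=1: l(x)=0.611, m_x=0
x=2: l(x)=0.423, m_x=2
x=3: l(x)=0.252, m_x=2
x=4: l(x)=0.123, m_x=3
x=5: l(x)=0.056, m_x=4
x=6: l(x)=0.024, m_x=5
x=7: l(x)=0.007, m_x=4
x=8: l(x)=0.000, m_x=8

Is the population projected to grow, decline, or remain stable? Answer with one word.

R0 = Σ lx·mx = 0 + 0 + 0.846 + 0.504 + 0.369 + 0.224 + 0.12 + 0.028 + 0 = 2.091
R0 > 1, so the population is growing.

growing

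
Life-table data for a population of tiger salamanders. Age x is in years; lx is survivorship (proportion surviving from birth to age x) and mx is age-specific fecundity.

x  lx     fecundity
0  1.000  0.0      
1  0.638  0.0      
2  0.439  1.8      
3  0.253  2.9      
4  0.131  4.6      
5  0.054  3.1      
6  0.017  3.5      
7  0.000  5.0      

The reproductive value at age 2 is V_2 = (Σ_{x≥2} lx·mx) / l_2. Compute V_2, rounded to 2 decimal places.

lx·mx for x ≥ 2: 0.7902, 0.7337, 0.6026, 0.1674, 0.0595, 0 → sum = 2.3534
V_2 = 2.3534 / l_2 = 2.3534 / 0.439 = 5.36082… → 5.36

5.36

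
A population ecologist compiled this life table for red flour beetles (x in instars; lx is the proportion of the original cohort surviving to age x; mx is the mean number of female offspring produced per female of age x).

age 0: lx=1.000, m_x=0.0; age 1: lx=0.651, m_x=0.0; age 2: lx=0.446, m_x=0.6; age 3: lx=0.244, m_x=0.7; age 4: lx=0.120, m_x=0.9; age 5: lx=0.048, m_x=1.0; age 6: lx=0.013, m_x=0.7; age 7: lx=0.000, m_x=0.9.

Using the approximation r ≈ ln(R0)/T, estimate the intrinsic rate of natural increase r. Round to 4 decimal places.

R0 = Σ lx·mx = 0 + 0 + 0.2676 + 0.1708 + 0.108 + 0.048 + 0.0091 + 0 = 0.6035
Σ x·lx·mx = 1.7742; T = 1.7742/0.6035 = 2.93985…
r ≈ ln(R0)/T = ln(0.6035)/2.93985… = -0.171781… → -0.1718

-0.1718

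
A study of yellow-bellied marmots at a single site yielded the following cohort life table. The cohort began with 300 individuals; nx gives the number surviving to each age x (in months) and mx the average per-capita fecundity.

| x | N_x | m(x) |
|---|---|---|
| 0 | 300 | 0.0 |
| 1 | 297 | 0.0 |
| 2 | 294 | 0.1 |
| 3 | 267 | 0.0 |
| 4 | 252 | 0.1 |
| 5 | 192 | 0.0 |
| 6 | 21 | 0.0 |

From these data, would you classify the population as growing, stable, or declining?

lx = nx/n0 = nx/300: 1, 0.99, 0.98, 0.89, 0.84, 0.64, 0.07
R0 = Σ lx·mx = 0 + 0 + 0.098 + 0 + 0.084 + 0 + 0 = 0.182
R0 < 1, so the population is declining.

declining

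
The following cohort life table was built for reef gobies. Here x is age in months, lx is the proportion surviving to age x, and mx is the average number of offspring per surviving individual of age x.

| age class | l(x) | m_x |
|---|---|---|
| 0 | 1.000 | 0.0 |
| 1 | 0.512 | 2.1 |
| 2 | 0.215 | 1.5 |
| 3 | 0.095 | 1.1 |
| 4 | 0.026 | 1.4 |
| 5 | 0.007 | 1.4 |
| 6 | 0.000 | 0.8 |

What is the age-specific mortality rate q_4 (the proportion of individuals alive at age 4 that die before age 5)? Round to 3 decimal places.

q_4 = (l_4 − l_5) / l_4 = (0.026 − 0.007) / 0.026
     = 0.019 / 0.026 = 0.730769… → 0.731

0.731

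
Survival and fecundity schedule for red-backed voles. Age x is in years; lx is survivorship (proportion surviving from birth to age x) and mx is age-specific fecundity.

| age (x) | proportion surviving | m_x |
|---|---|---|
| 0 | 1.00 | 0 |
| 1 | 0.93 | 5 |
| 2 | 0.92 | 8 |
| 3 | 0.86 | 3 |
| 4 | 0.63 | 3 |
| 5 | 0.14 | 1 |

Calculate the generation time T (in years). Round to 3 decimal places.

lx·mx: 0, 4.65, 7.36, 2.58, 1.89, 0.14 → R0 = 16.62
x·lx·mx: 0, 4.65, 14.72, 7.74, 7.56, 0.7 → Σ = 35.37
T = 35.37 / 16.62 = 2.128159… → 2.128

2.128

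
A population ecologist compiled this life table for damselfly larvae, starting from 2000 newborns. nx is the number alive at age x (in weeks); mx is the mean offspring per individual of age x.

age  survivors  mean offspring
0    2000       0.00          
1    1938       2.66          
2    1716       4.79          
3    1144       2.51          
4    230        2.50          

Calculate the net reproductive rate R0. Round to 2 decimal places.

8.41

lx = nx/n0 = nx/2000: 1, 0.969, 0.858, 0.572, 0.115
lx·mx by age: 0, 2.57754, 4.10982, 1.43572, 0.2875
R0 = Σ lx·mx = 8.41058 → 8.41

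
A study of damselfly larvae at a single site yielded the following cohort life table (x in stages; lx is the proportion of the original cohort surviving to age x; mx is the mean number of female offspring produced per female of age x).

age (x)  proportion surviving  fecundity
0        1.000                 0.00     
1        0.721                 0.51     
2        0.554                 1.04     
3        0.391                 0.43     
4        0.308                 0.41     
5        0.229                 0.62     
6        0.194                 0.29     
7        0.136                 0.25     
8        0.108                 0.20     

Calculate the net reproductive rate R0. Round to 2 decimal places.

1.49

lx·mx by age: 0, 0.36771, 0.57616, 0.16813, 0.12628, 0.14198, 0.05626, 0.034, 0.0216
R0 = Σ lx·mx = 1.49212 → 1.49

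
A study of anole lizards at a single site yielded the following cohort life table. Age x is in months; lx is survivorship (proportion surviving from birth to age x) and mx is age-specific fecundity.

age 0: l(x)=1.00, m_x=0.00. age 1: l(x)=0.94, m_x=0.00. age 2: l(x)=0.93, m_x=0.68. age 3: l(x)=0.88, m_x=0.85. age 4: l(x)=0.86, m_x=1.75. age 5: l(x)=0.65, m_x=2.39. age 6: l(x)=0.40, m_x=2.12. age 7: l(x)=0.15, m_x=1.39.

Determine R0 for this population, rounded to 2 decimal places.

5.50

lx·mx by age: 0, 0, 0.6324, 0.748, 1.505, 1.5535, 0.848, 0.2085
R0 = Σ lx·mx = 5.4954 → 5.50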